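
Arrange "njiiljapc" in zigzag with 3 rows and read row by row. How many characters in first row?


Zigzag "njiiljapc" into 3 rows:
Placing characters:
  'n' => row 0
  'j' => row 1
  'i' => row 2
  'i' => row 1
  'l' => row 0
  'j' => row 1
  'a' => row 2
  'p' => row 1
  'c' => row 0
Rows:
  Row 0: "nlc"
  Row 1: "jijp"
  Row 2: "ia"
First row length: 3

3


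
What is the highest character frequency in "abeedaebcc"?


Input: abeedaebcc
Character counts:
  'a': 2
  'b': 2
  'c': 2
  'd': 1
  'e': 3
Maximum frequency: 3

3


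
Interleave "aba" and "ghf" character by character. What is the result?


Interleaving "aba" and "ghf":
  Position 0: 'a' from first, 'g' from second => "ag"
  Position 1: 'b' from first, 'h' from second => "bh"
  Position 2: 'a' from first, 'f' from second => "af"
Result: agbhaf

agbhaf


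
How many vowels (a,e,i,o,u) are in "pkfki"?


Input: pkfki
Checking each character:
  'p' at position 0: consonant
  'k' at position 1: consonant
  'f' at position 2: consonant
  'k' at position 3: consonant
  'i' at position 4: vowel (running total: 1)
Total vowels: 1

1


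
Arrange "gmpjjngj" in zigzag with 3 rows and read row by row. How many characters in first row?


Zigzag "gmpjjngj" into 3 rows:
Placing characters:
  'g' => row 0
  'm' => row 1
  'p' => row 2
  'j' => row 1
  'j' => row 0
  'n' => row 1
  'g' => row 2
  'j' => row 1
Rows:
  Row 0: "gj"
  Row 1: "mjnj"
  Row 2: "pg"
First row length: 2

2


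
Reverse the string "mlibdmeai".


Input: mlibdmeai
Reading characters right to left:
  Position 8: 'i'
  Position 7: 'a'
  Position 6: 'e'
  Position 5: 'm'
  Position 4: 'd'
  Position 3: 'b'
  Position 2: 'i'
  Position 1: 'l'
  Position 0: 'm'
Reversed: iaemdbilm

iaemdbilm


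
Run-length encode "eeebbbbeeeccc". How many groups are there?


Input: eeebbbbeeeccc
Scanning for consecutive runs:
  Group 1: 'e' x 3 (positions 0-2)
  Group 2: 'b' x 4 (positions 3-6)
  Group 3: 'e' x 3 (positions 7-9)
  Group 4: 'c' x 3 (positions 10-12)
Total groups: 4

4


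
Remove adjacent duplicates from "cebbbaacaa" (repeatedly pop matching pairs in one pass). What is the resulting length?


Input: cebbbaacaa
Stack-based adjacent duplicate removal:
  Read 'c': push. Stack: c
  Read 'e': push. Stack: ce
  Read 'b': push. Stack: ceb
  Read 'b': matches stack top 'b' => pop. Stack: ce
  Read 'b': push. Stack: ceb
  Read 'a': push. Stack: ceba
  Read 'a': matches stack top 'a' => pop. Stack: ceb
  Read 'c': push. Stack: cebc
  Read 'a': push. Stack: cebca
  Read 'a': matches stack top 'a' => pop. Stack: cebc
Final stack: "cebc" (length 4)

4


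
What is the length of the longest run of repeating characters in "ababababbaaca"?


Input: "ababababbaaca"
Scanning for longest run:
  Position 1 ('b'): new char, reset run to 1
  Position 2 ('a'): new char, reset run to 1
  Position 3 ('b'): new char, reset run to 1
  Position 4 ('a'): new char, reset run to 1
  Position 5 ('b'): new char, reset run to 1
  Position 6 ('a'): new char, reset run to 1
  Position 7 ('b'): new char, reset run to 1
  Position 8 ('b'): continues run of 'b', length=2
  Position 9 ('a'): new char, reset run to 1
  Position 10 ('a'): continues run of 'a', length=2
  Position 11 ('c'): new char, reset run to 1
  Position 12 ('a'): new char, reset run to 1
Longest run: 'b' with length 2

2


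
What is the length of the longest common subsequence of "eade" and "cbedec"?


LCS of "eade" and "cbedec"
DP table:
           c    b    e    d    e    c
      0    0    0    0    0    0    0
  e   0    0    0    1    1    1    1
  a   0    0    0    1    1    1    1
  d   0    0    0    1    2    2    2
  e   0    0    0    1    2    3    3
LCS length = dp[4][6] = 3

3


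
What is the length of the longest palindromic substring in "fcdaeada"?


Input: "fcdaeada"
Checking substrings for palindromes:
  [2:7] "daead" (len 5) => palindrome
  [3:6] "aea" (len 3) => palindrome
  [5:8] "ada" (len 3) => palindrome
Longest palindromic substring: "daead" with length 5

5


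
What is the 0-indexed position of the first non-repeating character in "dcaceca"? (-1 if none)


Input: dcaceca
Character frequencies:
  'a': 2
  'c': 3
  'd': 1
  'e': 1
Scanning left to right for freq == 1:
  Position 0 ('d'): unique! => answer = 0

0


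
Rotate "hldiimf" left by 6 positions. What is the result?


Input: "hldiimf", rotate left by 6
First 6 characters: "hldiim"
Remaining characters: "f"
Concatenate remaining + first: "f" + "hldiim" = "fhldiim"

fhldiim


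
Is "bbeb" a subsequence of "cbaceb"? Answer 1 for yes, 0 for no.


Check if "bbeb" is a subsequence of "cbaceb"
Greedy scan:
  Position 0 ('c'): no match needed
  Position 1 ('b'): matches sub[0] = 'b'
  Position 2 ('a'): no match needed
  Position 3 ('c'): no match needed
  Position 4 ('e'): no match needed
  Position 5 ('b'): matches sub[1] = 'b'
Only matched 2/4 characters => not a subsequence

0


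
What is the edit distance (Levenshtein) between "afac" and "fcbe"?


Computing edit distance: "afac" -> "fcbe"
DP table:
           f    c    b    e
      0    1    2    3    4
  a   1    1    2    3    4
  f   2    1    2    3    4
  a   3    2    2    3    4
  c   4    3    2    3    4
Edit distance = dp[4][4] = 4

4


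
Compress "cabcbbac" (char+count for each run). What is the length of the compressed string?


Input: cabcbbac
Runs:
  'c' x 1 => "c1"
  'a' x 1 => "a1"
  'b' x 1 => "b1"
  'c' x 1 => "c1"
  'b' x 2 => "b2"
  'a' x 1 => "a1"
  'c' x 1 => "c1"
Compressed: "c1a1b1c1b2a1c1"
Compressed length: 14

14


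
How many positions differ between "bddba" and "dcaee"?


Comparing "bddba" and "dcaee" position by position:
  Position 0: 'b' vs 'd' => DIFFER
  Position 1: 'd' vs 'c' => DIFFER
  Position 2: 'd' vs 'a' => DIFFER
  Position 3: 'b' vs 'e' => DIFFER
  Position 4: 'a' vs 'e' => DIFFER
Positions that differ: 5

5


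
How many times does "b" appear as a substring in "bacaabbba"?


Searching for "b" in "bacaabbba"
Scanning each position:
  Position 0: "b" => MATCH
  Position 1: "a" => no
  Position 2: "c" => no
  Position 3: "a" => no
  Position 4: "a" => no
  Position 5: "b" => MATCH
  Position 6: "b" => MATCH
  Position 7: "b" => MATCH
  Position 8: "a" => no
Total occurrences: 4

4


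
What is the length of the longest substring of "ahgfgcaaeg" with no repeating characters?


Input: "ahgfgcaaeg"
Sliding window (track last position of each char):
  Position 0 ('a'): window [0,0] length 1 -- new best
  Position 1 ('h'): window [0,1] length 2 -- new best
  Position 2 ('g'): window [0,2] length 3 -- new best
  Position 3 ('f'): window [0,3] length 4 -- new best
  Position 4 ('g'): repeat (last at 2), move window start to 3
  Position 4 ('g'): window [3,4] length 2
  Position 5 ('c'): window [3,5] length 3
  Position 6 ('a'): window [3,6] length 4
  Position 7 ('a'): repeat (last at 6), move window start to 7
  Position 7 ('a'): window [7,7] length 1
  Position 8 ('e'): window [7,8] length 2
  Position 9 ('g'): window [7,9] length 3
Longest substring with no repeats: "ahgf" with length 4

4


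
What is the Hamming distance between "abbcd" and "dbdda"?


Comparing "abbcd" and "dbdda" position by position:
  Position 0: 'a' vs 'd' => differ
  Position 1: 'b' vs 'b' => same
  Position 2: 'b' vs 'd' => differ
  Position 3: 'c' vs 'd' => differ
  Position 4: 'd' vs 'a' => differ
Total differences (Hamming distance): 4

4


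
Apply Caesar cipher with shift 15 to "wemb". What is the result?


Caesar cipher: shift "wemb" by 15
  'w' (pos 22) + 15 = pos 11 = 'l'
  'e' (pos 4) + 15 = pos 19 = 't'
  'm' (pos 12) + 15 = pos 1 = 'b'
  'b' (pos 1) + 15 = pos 16 = 'q'
Result: ltbq

ltbq


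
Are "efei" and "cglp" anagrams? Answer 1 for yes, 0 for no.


Strings: "efei", "cglp"
Sorted first:  eefi
Sorted second: cglp
Differ at position 0: 'e' vs 'c' => not anagrams

0


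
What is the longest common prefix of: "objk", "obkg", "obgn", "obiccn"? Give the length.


Words: objk, obkg, obgn, obiccn
  Position 0: all 'o' => match
  Position 1: all 'b' => match
  Position 2: ('j', 'k', 'g', 'i') => mismatch, stop
LCP = "ob" (length 2)

2


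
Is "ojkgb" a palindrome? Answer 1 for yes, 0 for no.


Input: ojkgb
Reversed: bgkjo
  Compare pos 0 ('o') with pos 4 ('b'): MISMATCH
  Compare pos 1 ('j') with pos 3 ('g'): MISMATCH
Result: not a palindrome

0


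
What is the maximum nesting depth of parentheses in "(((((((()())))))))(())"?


Input: "(((((((()())))))))(())"
Tracking depth:
  Position 0 '(': depth becomes 1
  Position 1 '(': depth becomes 2
  Position 2 '(': depth becomes 3
  Position 3 '(': depth becomes 4
  Position 4 '(': depth becomes 5
  Position 5 '(': depth becomes 6
  Position 6 '(': depth becomes 7
  Position 7 '(': depth becomes 8
  Position 8 ')': depth becomes 7
  Position 9 '(': depth becomes 8
  Position 10 ')': depth becomes 7
  Position 11 ')': depth becomes 6
  Position 12 ')': depth becomes 5
  Position 13 ')': depth becomes 4
  Position 14 ')': depth becomes 3
  Position 15 ')': depth becomes 2
  Position 16 ')': depth becomes 1
  Position 17 ')': depth becomes 0
  Position 18 '(': depth becomes 1
  Position 19 '(': depth becomes 2
  Position 20 ')': depth becomes 1
  Position 21 ')': depth becomes 0
Maximum depth reached: 8

8


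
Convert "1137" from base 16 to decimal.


Input: "1137" in base 16
Positional expansion:
  Digit '1' (value 1) x 16^3 = 4096
  Digit '1' (value 1) x 16^2 = 256
  Digit '3' (value 3) x 16^1 = 48
  Digit '7' (value 7) x 16^0 = 7
Sum = 4407

4407


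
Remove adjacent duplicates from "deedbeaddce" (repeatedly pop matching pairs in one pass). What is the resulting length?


Input: deedbeaddce
Stack-based adjacent duplicate removal:
  Read 'd': push. Stack: d
  Read 'e': push. Stack: de
  Read 'e': matches stack top 'e' => pop. Stack: d
  Read 'd': matches stack top 'd' => pop. Stack: (empty)
  Read 'b': push. Stack: b
  Read 'e': push. Stack: be
  Read 'a': push. Stack: bea
  Read 'd': push. Stack: bead
  Read 'd': matches stack top 'd' => pop. Stack: bea
  Read 'c': push. Stack: beac
  Read 'e': push. Stack: beace
Final stack: "beace" (length 5)

5


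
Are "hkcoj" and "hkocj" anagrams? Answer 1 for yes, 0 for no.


Strings: "hkcoj", "hkocj"
Sorted first:  chjko
Sorted second: chjko
Sorted forms match => anagrams

1


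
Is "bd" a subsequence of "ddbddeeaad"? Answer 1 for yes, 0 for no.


Check if "bd" is a subsequence of "ddbddeeaad"
Greedy scan:
  Position 0 ('d'): no match needed
  Position 1 ('d'): no match needed
  Position 2 ('b'): matches sub[0] = 'b'
  Position 3 ('d'): matches sub[1] = 'd'
  Position 4 ('d'): no match needed
  Position 5 ('e'): no match needed
  Position 6 ('e'): no match needed
  Position 7 ('a'): no match needed
  Position 8 ('a'): no match needed
  Position 9 ('d'): no match needed
All 2 characters matched => is a subsequence

1


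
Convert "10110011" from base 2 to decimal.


Input: "10110011" in base 2
Positional expansion:
  Digit '1' (value 1) x 2^7 = 128
  Digit '0' (value 0) x 2^6 = 0
  Digit '1' (value 1) x 2^5 = 32
  Digit '1' (value 1) x 2^4 = 16
  Digit '0' (value 0) x 2^3 = 0
  Digit '0' (value 0) x 2^2 = 0
  Digit '1' (value 1) x 2^1 = 2
  Digit '1' (value 1) x 2^0 = 1
Sum = 179

179


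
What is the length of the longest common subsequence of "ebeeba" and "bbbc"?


LCS of "ebeeba" and "bbbc"
DP table:
           b    b    b    c
      0    0    0    0    0
  e   0    0    0    0    0
  b   0    1    1    1    1
  e   0    1    1    1    1
  e   0    1    1    1    1
  b   0    1    2    2    2
  a   0    1    2    2    2
LCS length = dp[6][4] = 2

2


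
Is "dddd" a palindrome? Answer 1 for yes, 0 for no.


Input: dddd
Reversed: dddd
  Compare pos 0 ('d') with pos 3 ('d'): match
  Compare pos 1 ('d') with pos 2 ('d'): match
Result: palindrome

1


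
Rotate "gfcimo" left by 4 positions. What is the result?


Input: "gfcimo", rotate left by 4
First 4 characters: "gfci"
Remaining characters: "mo"
Concatenate remaining + first: "mo" + "gfci" = "mogfci"

mogfci


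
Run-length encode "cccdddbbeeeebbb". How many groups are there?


Input: cccdddbbeeeebbb
Scanning for consecutive runs:
  Group 1: 'c' x 3 (positions 0-2)
  Group 2: 'd' x 3 (positions 3-5)
  Group 3: 'b' x 2 (positions 6-7)
  Group 4: 'e' x 4 (positions 8-11)
  Group 5: 'b' x 3 (positions 12-14)
Total groups: 5

5


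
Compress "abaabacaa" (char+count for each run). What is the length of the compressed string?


Input: abaabacaa
Runs:
  'a' x 1 => "a1"
  'b' x 1 => "b1"
  'a' x 2 => "a2"
  'b' x 1 => "b1"
  'a' x 1 => "a1"
  'c' x 1 => "c1"
  'a' x 2 => "a2"
Compressed: "a1b1a2b1a1c1a2"
Compressed length: 14

14


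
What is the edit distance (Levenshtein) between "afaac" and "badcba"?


Computing edit distance: "afaac" -> "badcba"
DP table:
           b    a    d    c    b    a
      0    1    2    3    4    5    6
  a   1    1    1    2    3    4    5
  f   2    2    2    2    3    4    5
  a   3    3    2    3    3    4    4
  a   4    4    3    3    4    4    4
  c   5    5    4    4    3    4    5
Edit distance = dp[5][6] = 5

5


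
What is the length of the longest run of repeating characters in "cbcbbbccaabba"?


Input: "cbcbbbccaabba"
Scanning for longest run:
  Position 1 ('b'): new char, reset run to 1
  Position 2 ('c'): new char, reset run to 1
  Position 3 ('b'): new char, reset run to 1
  Position 4 ('b'): continues run of 'b', length=2
  Position 5 ('b'): continues run of 'b', length=3
  Position 6 ('c'): new char, reset run to 1
  Position 7 ('c'): continues run of 'c', length=2
  Position 8 ('a'): new char, reset run to 1
  Position 9 ('a'): continues run of 'a', length=2
  Position 10 ('b'): new char, reset run to 1
  Position 11 ('b'): continues run of 'b', length=2
  Position 12 ('a'): new char, reset run to 1
Longest run: 'b' with length 3

3


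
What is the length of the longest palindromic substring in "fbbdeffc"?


Input: "fbbdeffc"
Checking substrings for palindromes:
  [1:3] "bb" (len 2) => palindrome
  [5:7] "ff" (len 2) => palindrome
Longest palindromic substring: "bb" with length 2

2


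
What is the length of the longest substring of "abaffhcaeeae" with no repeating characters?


Input: "abaffhcaeeae"
Sliding window (track last position of each char):
  Position 0 ('a'): window [0,0] length 1 -- new best
  Position 1 ('b'): window [0,1] length 2 -- new best
  Position 2 ('a'): repeat (last at 0), move window start to 1
  Position 2 ('a'): window [1,2] length 2
  Position 3 ('f'): window [1,3] length 3 -- new best
  Position 4 ('f'): repeat (last at 3), move window start to 4
  Position 4 ('f'): window [4,4] length 1
  Position 5 ('h'): window [4,5] length 2
  Position 6 ('c'): window [4,6] length 3
  Position 7 ('a'): window [4,7] length 4 -- new best
  Position 8 ('e'): window [4,8] length 5 -- new best
  Position 9 ('e'): repeat (last at 8), move window start to 9
  Position 9 ('e'): window [9,9] length 1
  Position 10 ('a'): window [9,10] length 2
  Position 11 ('e'): repeat (last at 9), move window start to 10
  Position 11 ('e'): window [10,11] length 2
Longest substring with no repeats: "fhcae" with length 5

5


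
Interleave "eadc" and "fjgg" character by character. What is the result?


Interleaving "eadc" and "fjgg":
  Position 0: 'e' from first, 'f' from second => "ef"
  Position 1: 'a' from first, 'j' from second => "aj"
  Position 2: 'd' from first, 'g' from second => "dg"
  Position 3: 'c' from first, 'g' from second => "cg"
Result: efajdgcg

efajdgcg


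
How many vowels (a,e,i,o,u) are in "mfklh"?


Input: mfklh
Checking each character:
  'm' at position 0: consonant
  'f' at position 1: consonant
  'k' at position 2: consonant
  'l' at position 3: consonant
  'h' at position 4: consonant
Total vowels: 0

0


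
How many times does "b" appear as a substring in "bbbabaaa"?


Searching for "b" in "bbbabaaa"
Scanning each position:
  Position 0: "b" => MATCH
  Position 1: "b" => MATCH
  Position 2: "b" => MATCH
  Position 3: "a" => no
  Position 4: "b" => MATCH
  Position 5: "a" => no
  Position 6: "a" => no
  Position 7: "a" => no
Total occurrences: 4

4


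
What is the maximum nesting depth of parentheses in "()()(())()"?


Input: "()()(())()"
Tracking depth:
  Position 0 '(': depth becomes 1
  Position 1 ')': depth becomes 0
  Position 2 '(': depth becomes 1
  Position 3 ')': depth becomes 0
  Position 4 '(': depth becomes 1
  Position 5 '(': depth becomes 2
  Position 6 ')': depth becomes 1
  Position 7 ')': depth becomes 0
  Position 8 '(': depth becomes 1
  Position 9 ')': depth becomes 0
Maximum depth reached: 2

2


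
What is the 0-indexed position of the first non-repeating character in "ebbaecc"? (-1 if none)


Input: ebbaecc
Character frequencies:
  'a': 1
  'b': 2
  'c': 2
  'e': 2
Scanning left to right for freq == 1:
  Position 0 ('e'): freq=2, skip
  Position 1 ('b'): freq=2, skip
  Position 2 ('b'): freq=2, skip
  Position 3 ('a'): unique! => answer = 3

3


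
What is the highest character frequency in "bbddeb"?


Input: bbddeb
Character counts:
  'b': 3
  'd': 2
  'e': 1
Maximum frequency: 3

3


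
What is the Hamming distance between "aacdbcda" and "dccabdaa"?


Comparing "aacdbcda" and "dccabdaa" position by position:
  Position 0: 'a' vs 'd' => differ
  Position 1: 'a' vs 'c' => differ
  Position 2: 'c' vs 'c' => same
  Position 3: 'd' vs 'a' => differ
  Position 4: 'b' vs 'b' => same
  Position 5: 'c' vs 'd' => differ
  Position 6: 'd' vs 'a' => differ
  Position 7: 'a' vs 'a' => same
Total differences (Hamming distance): 5

5


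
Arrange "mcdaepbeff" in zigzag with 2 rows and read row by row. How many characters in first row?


Zigzag "mcdaepbeff" into 2 rows:
Placing characters:
  'm' => row 0
  'c' => row 1
  'd' => row 0
  'a' => row 1
  'e' => row 0
  'p' => row 1
  'b' => row 0
  'e' => row 1
  'f' => row 0
  'f' => row 1
Rows:
  Row 0: "mdebf"
  Row 1: "capef"
First row length: 5

5


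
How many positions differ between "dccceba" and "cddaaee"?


Comparing "dccceba" and "cddaaee" position by position:
  Position 0: 'd' vs 'c' => DIFFER
  Position 1: 'c' vs 'd' => DIFFER
  Position 2: 'c' vs 'd' => DIFFER
  Position 3: 'c' vs 'a' => DIFFER
  Position 4: 'e' vs 'a' => DIFFER
  Position 5: 'b' vs 'e' => DIFFER
  Position 6: 'a' vs 'e' => DIFFER
Positions that differ: 7

7


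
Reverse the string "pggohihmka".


Input: pggohihmka
Reading characters right to left:
  Position 9: 'a'
  Position 8: 'k'
  Position 7: 'm'
  Position 6: 'h'
  Position 5: 'i'
  Position 4: 'h'
  Position 3: 'o'
  Position 2: 'g'
  Position 1: 'g'
  Position 0: 'p'
Reversed: akmhihoggp

akmhihoggp


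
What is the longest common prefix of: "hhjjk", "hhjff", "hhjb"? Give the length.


Words: hhjjk, hhjff, hhjb
  Position 0: all 'h' => match
  Position 1: all 'h' => match
  Position 2: all 'j' => match
  Position 3: ('j', 'f', 'b') => mismatch, stop
LCP = "hhj" (length 3)

3


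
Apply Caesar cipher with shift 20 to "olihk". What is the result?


Caesar cipher: shift "olihk" by 20
  'o' (pos 14) + 20 = pos 8 = 'i'
  'l' (pos 11) + 20 = pos 5 = 'f'
  'i' (pos 8) + 20 = pos 2 = 'c'
  'h' (pos 7) + 20 = pos 1 = 'b'
  'k' (pos 10) + 20 = pos 4 = 'e'
Result: ifcbe

ifcbe


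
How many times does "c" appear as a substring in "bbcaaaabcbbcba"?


Searching for "c" in "bbcaaaabcbbcba"
Scanning each position:
  Position 0: "b" => no
  Position 1: "b" => no
  Position 2: "c" => MATCH
  Position 3: "a" => no
  Position 4: "a" => no
  Position 5: "a" => no
  Position 6: "a" => no
  Position 7: "b" => no
  Position 8: "c" => MATCH
  Position 9: "b" => no
  Position 10: "b" => no
  Position 11: "c" => MATCH
  Position 12: "b" => no
  Position 13: "a" => no
Total occurrences: 3

3


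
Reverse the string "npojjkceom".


Input: npojjkceom
Reading characters right to left:
  Position 9: 'm'
  Position 8: 'o'
  Position 7: 'e'
  Position 6: 'c'
  Position 5: 'k'
  Position 4: 'j'
  Position 3: 'j'
  Position 2: 'o'
  Position 1: 'p'
  Position 0: 'n'
Reversed: moeckjjopn

moeckjjopn


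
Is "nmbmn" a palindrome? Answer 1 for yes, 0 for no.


Input: nmbmn
Reversed: nmbmn
  Compare pos 0 ('n') with pos 4 ('n'): match
  Compare pos 1 ('m') with pos 3 ('m'): match
Result: palindrome

1


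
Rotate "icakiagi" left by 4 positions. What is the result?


Input: "icakiagi", rotate left by 4
First 4 characters: "icak"
Remaining characters: "iagi"
Concatenate remaining + first: "iagi" + "icak" = "iagiicak"

iagiicak


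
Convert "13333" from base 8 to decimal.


Input: "13333" in base 8
Positional expansion:
  Digit '1' (value 1) x 8^4 = 4096
  Digit '3' (value 3) x 8^3 = 1536
  Digit '3' (value 3) x 8^2 = 192
  Digit '3' (value 3) x 8^1 = 24
  Digit '3' (value 3) x 8^0 = 3
Sum = 5851

5851


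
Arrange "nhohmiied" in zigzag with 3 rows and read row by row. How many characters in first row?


Zigzag "nhohmiied" into 3 rows:
Placing characters:
  'n' => row 0
  'h' => row 1
  'o' => row 2
  'h' => row 1
  'm' => row 0
  'i' => row 1
  'i' => row 2
  'e' => row 1
  'd' => row 0
Rows:
  Row 0: "nmd"
  Row 1: "hhie"
  Row 2: "oi"
First row length: 3

3


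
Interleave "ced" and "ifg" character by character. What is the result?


Interleaving "ced" and "ifg":
  Position 0: 'c' from first, 'i' from second => "ci"
  Position 1: 'e' from first, 'f' from second => "ef"
  Position 2: 'd' from first, 'g' from second => "dg"
Result: ciefdg

ciefdg


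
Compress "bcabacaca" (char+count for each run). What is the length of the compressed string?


Input: bcabacaca
Runs:
  'b' x 1 => "b1"
  'c' x 1 => "c1"
  'a' x 1 => "a1"
  'b' x 1 => "b1"
  'a' x 1 => "a1"
  'c' x 1 => "c1"
  'a' x 1 => "a1"
  'c' x 1 => "c1"
  'a' x 1 => "a1"
Compressed: "b1c1a1b1a1c1a1c1a1"
Compressed length: 18

18


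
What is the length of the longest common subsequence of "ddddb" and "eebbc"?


LCS of "ddddb" and "eebbc"
DP table:
           e    e    b    b    c
      0    0    0    0    0    0
  d   0    0    0    0    0    0
  d   0    0    0    0    0    0
  d   0    0    0    0    0    0
  d   0    0    0    0    0    0
  b   0    0    0    1    1    1
LCS length = dp[5][5] = 1

1


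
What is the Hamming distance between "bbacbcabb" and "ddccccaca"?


Comparing "bbacbcabb" and "ddccccaca" position by position:
  Position 0: 'b' vs 'd' => differ
  Position 1: 'b' vs 'd' => differ
  Position 2: 'a' vs 'c' => differ
  Position 3: 'c' vs 'c' => same
  Position 4: 'b' vs 'c' => differ
  Position 5: 'c' vs 'c' => same
  Position 6: 'a' vs 'a' => same
  Position 7: 'b' vs 'c' => differ
  Position 8: 'b' vs 'a' => differ
Total differences (Hamming distance): 6

6


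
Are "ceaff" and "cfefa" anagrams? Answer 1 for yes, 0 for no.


Strings: "ceaff", "cfefa"
Sorted first:  aceff
Sorted second: aceff
Sorted forms match => anagrams

1


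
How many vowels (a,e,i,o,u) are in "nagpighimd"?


Input: nagpighimd
Checking each character:
  'n' at position 0: consonant
  'a' at position 1: vowel (running total: 1)
  'g' at position 2: consonant
  'p' at position 3: consonant
  'i' at position 4: vowel (running total: 2)
  'g' at position 5: consonant
  'h' at position 6: consonant
  'i' at position 7: vowel (running total: 3)
  'm' at position 8: consonant
  'd' at position 9: consonant
Total vowels: 3

3


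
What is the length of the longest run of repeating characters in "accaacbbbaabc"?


Input: "accaacbbbaabc"
Scanning for longest run:
  Position 1 ('c'): new char, reset run to 1
  Position 2 ('c'): continues run of 'c', length=2
  Position 3 ('a'): new char, reset run to 1
  Position 4 ('a'): continues run of 'a', length=2
  Position 5 ('c'): new char, reset run to 1
  Position 6 ('b'): new char, reset run to 1
  Position 7 ('b'): continues run of 'b', length=2
  Position 8 ('b'): continues run of 'b', length=3
  Position 9 ('a'): new char, reset run to 1
  Position 10 ('a'): continues run of 'a', length=2
  Position 11 ('b'): new char, reset run to 1
  Position 12 ('c'): new char, reset run to 1
Longest run: 'b' with length 3

3


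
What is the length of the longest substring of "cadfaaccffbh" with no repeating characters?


Input: "cadfaaccffbh"
Sliding window (track last position of each char):
  Position 0 ('c'): window [0,0] length 1 -- new best
  Position 1 ('a'): window [0,1] length 2 -- new best
  Position 2 ('d'): window [0,2] length 3 -- new best
  Position 3 ('f'): window [0,3] length 4 -- new best
  Position 4 ('a'): repeat (last at 1), move window start to 2
  Position 4 ('a'): window [2,4] length 3
  Position 5 ('a'): repeat (last at 4), move window start to 5
  Position 5 ('a'): window [5,5] length 1
  Position 6 ('c'): window [5,6] length 2
  Position 7 ('c'): repeat (last at 6), move window start to 7
  Position 7 ('c'): window [7,7] length 1
  Position 8 ('f'): window [7,8] length 2
  Position 9 ('f'): repeat (last at 8), move window start to 9
  Position 9 ('f'): window [9,9] length 1
  Position 10 ('b'): window [9,10] length 2
  Position 11 ('h'): window [9,11] length 3
Longest substring with no repeats: "cadf" with length 4

4


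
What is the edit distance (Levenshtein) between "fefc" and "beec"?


Computing edit distance: "fefc" -> "beec"
DP table:
           b    e    e    c
      0    1    2    3    4
  f   1    1    2    3    4
  e   2    2    1    2    3
  f   3    3    2    2    3
  c   4    4    3    3    2
Edit distance = dp[4][4] = 2

2


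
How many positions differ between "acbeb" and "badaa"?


Comparing "acbeb" and "badaa" position by position:
  Position 0: 'a' vs 'b' => DIFFER
  Position 1: 'c' vs 'a' => DIFFER
  Position 2: 'b' vs 'd' => DIFFER
  Position 3: 'e' vs 'a' => DIFFER
  Position 4: 'b' vs 'a' => DIFFER
Positions that differ: 5

5


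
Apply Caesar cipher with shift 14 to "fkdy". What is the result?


Caesar cipher: shift "fkdy" by 14
  'f' (pos 5) + 14 = pos 19 = 't'
  'k' (pos 10) + 14 = pos 24 = 'y'
  'd' (pos 3) + 14 = pos 17 = 'r'
  'y' (pos 24) + 14 = pos 12 = 'm'
Result: tyrm

tyrm


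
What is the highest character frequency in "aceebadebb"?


Input: aceebadebb
Character counts:
  'a': 2
  'b': 3
  'c': 1
  'd': 1
  'e': 3
Maximum frequency: 3

3


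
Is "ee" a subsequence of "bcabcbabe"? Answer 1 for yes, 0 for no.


Check if "ee" is a subsequence of "bcabcbabe"
Greedy scan:
  Position 0 ('b'): no match needed
  Position 1 ('c'): no match needed
  Position 2 ('a'): no match needed
  Position 3 ('b'): no match needed
  Position 4 ('c'): no match needed
  Position 5 ('b'): no match needed
  Position 6 ('a'): no match needed
  Position 7 ('b'): no match needed
  Position 8 ('e'): matches sub[0] = 'e'
Only matched 1/2 characters => not a subsequence

0


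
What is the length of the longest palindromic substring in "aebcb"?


Input: "aebcb"
Checking substrings for palindromes:
  [2:5] "bcb" (len 3) => palindrome
Longest palindromic substring: "bcb" with length 3

3


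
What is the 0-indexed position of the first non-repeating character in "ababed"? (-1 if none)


Input: ababed
Character frequencies:
  'a': 2
  'b': 2
  'd': 1
  'e': 1
Scanning left to right for freq == 1:
  Position 0 ('a'): freq=2, skip
  Position 1 ('b'): freq=2, skip
  Position 2 ('a'): freq=2, skip
  Position 3 ('b'): freq=2, skip
  Position 4 ('e'): unique! => answer = 4

4


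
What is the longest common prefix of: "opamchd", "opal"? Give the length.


Words: opamchd, opal
  Position 0: all 'o' => match
  Position 1: all 'p' => match
  Position 2: all 'a' => match
  Position 3: ('m', 'l') => mismatch, stop
LCP = "opa" (length 3)

3


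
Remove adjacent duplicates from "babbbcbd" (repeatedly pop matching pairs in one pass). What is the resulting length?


Input: babbbcbd
Stack-based adjacent duplicate removal:
  Read 'b': push. Stack: b
  Read 'a': push. Stack: ba
  Read 'b': push. Stack: bab
  Read 'b': matches stack top 'b' => pop. Stack: ba
  Read 'b': push. Stack: bab
  Read 'c': push. Stack: babc
  Read 'b': push. Stack: babcb
  Read 'd': push. Stack: babcbd
Final stack: "babcbd" (length 6)

6


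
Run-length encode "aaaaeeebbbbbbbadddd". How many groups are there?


Input: aaaaeeebbbbbbbadddd
Scanning for consecutive runs:
  Group 1: 'a' x 4 (positions 0-3)
  Group 2: 'e' x 3 (positions 4-6)
  Group 3: 'b' x 7 (positions 7-13)
  Group 4: 'a' x 1 (positions 14-14)
  Group 5: 'd' x 4 (positions 15-18)
Total groups: 5

5


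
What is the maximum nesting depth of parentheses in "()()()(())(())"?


Input: "()()()(())(())"
Tracking depth:
  Position 0 '(': depth becomes 1
  Position 1 ')': depth becomes 0
  Position 2 '(': depth becomes 1
  Position 3 ')': depth becomes 0
  Position 4 '(': depth becomes 1
  Position 5 ')': depth becomes 0
  Position 6 '(': depth becomes 1
  Position 7 '(': depth becomes 2
  Position 8 ')': depth becomes 1
  Position 9 ')': depth becomes 0
  Position 10 '(': depth becomes 1
  Position 11 '(': depth becomes 2
  Position 12 ')': depth becomes 1
  Position 13 ')': depth becomes 0
Maximum depth reached: 2

2


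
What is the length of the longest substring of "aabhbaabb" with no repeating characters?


Input: "aabhbaabb"
Sliding window (track last position of each char):
  Position 0 ('a'): window [0,0] length 1 -- new best
  Position 1 ('a'): repeat (last at 0), move window start to 1
  Position 1 ('a'): window [1,1] length 1
  Position 2 ('b'): window [1,2] length 2 -- new best
  Position 3 ('h'): window [1,3] length 3 -- new best
  Position 4 ('b'): repeat (last at 2), move window start to 3
  Position 4 ('b'): window [3,4] length 2
  Position 5 ('a'): window [3,5] length 3
  Position 6 ('a'): repeat (last at 5), move window start to 6
  Position 6 ('a'): window [6,6] length 1
  Position 7 ('b'): window [6,7] length 2
  Position 8 ('b'): repeat (last at 7), move window start to 8
  Position 8 ('b'): window [8,8] length 1
Longest substring with no repeats: "abh" with length 3

3


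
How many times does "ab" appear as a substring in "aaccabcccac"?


Searching for "ab" in "aaccabcccac"
Scanning each position:
  Position 0: "aa" => no
  Position 1: "ac" => no
  Position 2: "cc" => no
  Position 3: "ca" => no
  Position 4: "ab" => MATCH
  Position 5: "bc" => no
  Position 6: "cc" => no
  Position 7: "cc" => no
  Position 8: "ca" => no
  Position 9: "ac" => no
Total occurrences: 1

1


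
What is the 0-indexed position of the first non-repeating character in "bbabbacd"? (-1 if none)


Input: bbabbacd
Character frequencies:
  'a': 2
  'b': 4
  'c': 1
  'd': 1
Scanning left to right for freq == 1:
  Position 0 ('b'): freq=4, skip
  Position 1 ('b'): freq=4, skip
  Position 2 ('a'): freq=2, skip
  Position 3 ('b'): freq=4, skip
  Position 4 ('b'): freq=4, skip
  Position 5 ('a'): freq=2, skip
  Position 6 ('c'): unique! => answer = 6

6


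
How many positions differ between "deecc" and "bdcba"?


Comparing "deecc" and "bdcba" position by position:
  Position 0: 'd' vs 'b' => DIFFER
  Position 1: 'e' vs 'd' => DIFFER
  Position 2: 'e' vs 'c' => DIFFER
  Position 3: 'c' vs 'b' => DIFFER
  Position 4: 'c' vs 'a' => DIFFER
Positions that differ: 5

5


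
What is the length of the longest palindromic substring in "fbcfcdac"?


Input: "fbcfcdac"
Checking substrings for palindromes:
  [2:5] "cfc" (len 3) => palindrome
Longest palindromic substring: "cfc" with length 3

3


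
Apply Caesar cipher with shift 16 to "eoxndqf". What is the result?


Caesar cipher: shift "eoxndqf" by 16
  'e' (pos 4) + 16 = pos 20 = 'u'
  'o' (pos 14) + 16 = pos 4 = 'e'
  'x' (pos 23) + 16 = pos 13 = 'n'
  'n' (pos 13) + 16 = pos 3 = 'd'
  'd' (pos 3) + 16 = pos 19 = 't'
  'q' (pos 16) + 16 = pos 6 = 'g'
  'f' (pos 5) + 16 = pos 21 = 'v'
Result: uendtgv

uendtgv


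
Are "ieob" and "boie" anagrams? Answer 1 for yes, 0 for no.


Strings: "ieob", "boie"
Sorted first:  beio
Sorted second: beio
Sorted forms match => anagrams

1


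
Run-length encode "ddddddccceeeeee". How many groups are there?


Input: ddddddccceeeeee
Scanning for consecutive runs:
  Group 1: 'd' x 6 (positions 0-5)
  Group 2: 'c' x 3 (positions 6-8)
  Group 3: 'e' x 6 (positions 9-14)
Total groups: 3

3


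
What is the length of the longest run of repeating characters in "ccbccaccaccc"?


Input: "ccbccaccaccc"
Scanning for longest run:
  Position 1 ('c'): continues run of 'c', length=2
  Position 2 ('b'): new char, reset run to 1
  Position 3 ('c'): new char, reset run to 1
  Position 4 ('c'): continues run of 'c', length=2
  Position 5 ('a'): new char, reset run to 1
  Position 6 ('c'): new char, reset run to 1
  Position 7 ('c'): continues run of 'c', length=2
  Position 8 ('a'): new char, reset run to 1
  Position 9 ('c'): new char, reset run to 1
  Position 10 ('c'): continues run of 'c', length=2
  Position 11 ('c'): continues run of 'c', length=3
Longest run: 'c' with length 3

3


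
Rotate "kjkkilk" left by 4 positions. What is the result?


Input: "kjkkilk", rotate left by 4
First 4 characters: "kjkk"
Remaining characters: "ilk"
Concatenate remaining + first: "ilk" + "kjkk" = "ilkkjkk"

ilkkjkk


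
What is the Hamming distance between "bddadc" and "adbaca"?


Comparing "bddadc" and "adbaca" position by position:
  Position 0: 'b' vs 'a' => differ
  Position 1: 'd' vs 'd' => same
  Position 2: 'd' vs 'b' => differ
  Position 3: 'a' vs 'a' => same
  Position 4: 'd' vs 'c' => differ
  Position 5: 'c' vs 'a' => differ
Total differences (Hamming distance): 4

4


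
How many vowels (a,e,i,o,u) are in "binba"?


Input: binba
Checking each character:
  'b' at position 0: consonant
  'i' at position 1: vowel (running total: 1)
  'n' at position 2: consonant
  'b' at position 3: consonant
  'a' at position 4: vowel (running total: 2)
Total vowels: 2

2


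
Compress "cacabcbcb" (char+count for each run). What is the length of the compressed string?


Input: cacabcbcb
Runs:
  'c' x 1 => "c1"
  'a' x 1 => "a1"
  'c' x 1 => "c1"
  'a' x 1 => "a1"
  'b' x 1 => "b1"
  'c' x 1 => "c1"
  'b' x 1 => "b1"
  'c' x 1 => "c1"
  'b' x 1 => "b1"
Compressed: "c1a1c1a1b1c1b1c1b1"
Compressed length: 18

18


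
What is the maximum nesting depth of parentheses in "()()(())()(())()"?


Input: "()()(())()(())()"
Tracking depth:
  Position 0 '(': depth becomes 1
  Position 1 ')': depth becomes 0
  Position 2 '(': depth becomes 1
  Position 3 ')': depth becomes 0
  Position 4 '(': depth becomes 1
  Position 5 '(': depth becomes 2
  Position 6 ')': depth becomes 1
  Position 7 ')': depth becomes 0
  Position 8 '(': depth becomes 1
  Position 9 ')': depth becomes 0
  Position 10 '(': depth becomes 1
  Position 11 '(': depth becomes 2
  Position 12 ')': depth becomes 1
  Position 13 ')': depth becomes 0
  Position 14 '(': depth becomes 1
  Position 15 ')': depth becomes 0
Maximum depth reached: 2

2


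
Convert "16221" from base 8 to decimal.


Input: "16221" in base 8
Positional expansion:
  Digit '1' (value 1) x 8^4 = 4096
  Digit '6' (value 6) x 8^3 = 3072
  Digit '2' (value 2) x 8^2 = 128
  Digit '2' (value 2) x 8^1 = 16
  Digit '1' (value 1) x 8^0 = 1
Sum = 7313

7313


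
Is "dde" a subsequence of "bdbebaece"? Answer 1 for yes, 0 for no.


Check if "dde" is a subsequence of "bdbebaece"
Greedy scan:
  Position 0 ('b'): no match needed
  Position 1 ('d'): matches sub[0] = 'd'
  Position 2 ('b'): no match needed
  Position 3 ('e'): no match needed
  Position 4 ('b'): no match needed
  Position 5 ('a'): no match needed
  Position 6 ('e'): no match needed
  Position 7 ('c'): no match needed
  Position 8 ('e'): no match needed
Only matched 1/3 characters => not a subsequence

0


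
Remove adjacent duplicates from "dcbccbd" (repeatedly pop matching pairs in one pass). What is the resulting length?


Input: dcbccbd
Stack-based adjacent duplicate removal:
  Read 'd': push. Stack: d
  Read 'c': push. Stack: dc
  Read 'b': push. Stack: dcb
  Read 'c': push. Stack: dcbc
  Read 'c': matches stack top 'c' => pop. Stack: dcb
  Read 'b': matches stack top 'b' => pop. Stack: dc
  Read 'd': push. Stack: dcd
Final stack: "dcd" (length 3)

3


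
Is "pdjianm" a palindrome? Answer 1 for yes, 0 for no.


Input: pdjianm
Reversed: mnaijdp
  Compare pos 0 ('p') with pos 6 ('m'): MISMATCH
  Compare pos 1 ('d') with pos 5 ('n'): MISMATCH
  Compare pos 2 ('j') with pos 4 ('a'): MISMATCH
Result: not a palindrome

0


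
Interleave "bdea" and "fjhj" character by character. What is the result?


Interleaving "bdea" and "fjhj":
  Position 0: 'b' from first, 'f' from second => "bf"
  Position 1: 'd' from first, 'j' from second => "dj"
  Position 2: 'e' from first, 'h' from second => "eh"
  Position 3: 'a' from first, 'j' from second => "aj"
Result: bfdjehaj

bfdjehaj


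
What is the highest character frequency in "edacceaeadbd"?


Input: edacceaeadbd
Character counts:
  'a': 3
  'b': 1
  'c': 2
  'd': 3
  'e': 3
Maximum frequency: 3

3


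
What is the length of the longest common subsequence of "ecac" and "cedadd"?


LCS of "ecac" and "cedadd"
DP table:
           c    e    d    a    d    d
      0    0    0    0    0    0    0
  e   0    0    1    1    1    1    1
  c   0    1    1    1    1    1    1
  a   0    1    1    1    2    2    2
  c   0    1    1    1    2    2    2
LCS length = dp[4][6] = 2

2


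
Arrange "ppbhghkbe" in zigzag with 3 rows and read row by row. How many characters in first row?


Zigzag "ppbhghkbe" into 3 rows:
Placing characters:
  'p' => row 0
  'p' => row 1
  'b' => row 2
  'h' => row 1
  'g' => row 0
  'h' => row 1
  'k' => row 2
  'b' => row 1
  'e' => row 0
Rows:
  Row 0: "pge"
  Row 1: "phhb"
  Row 2: "bk"
First row length: 3

3


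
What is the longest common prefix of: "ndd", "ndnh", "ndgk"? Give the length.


Words: ndd, ndnh, ndgk
  Position 0: all 'n' => match
  Position 1: all 'd' => match
  Position 2: ('d', 'n', 'g') => mismatch, stop
LCP = "nd" (length 2)

2


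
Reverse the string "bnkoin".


Input: bnkoin
Reading characters right to left:
  Position 5: 'n'
  Position 4: 'i'
  Position 3: 'o'
  Position 2: 'k'
  Position 1: 'n'
  Position 0: 'b'
Reversed: nioknb

nioknb


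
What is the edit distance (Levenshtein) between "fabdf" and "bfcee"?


Computing edit distance: "fabdf" -> "bfcee"
DP table:
           b    f    c    e    e
      0    1    2    3    4    5
  f   1    1    1    2    3    4
  a   2    2    2    2    3    4
  b   3    2    3    3    3    4
  d   4    3    3    4    4    4
  f   5    4    3    4    5    5
Edit distance = dp[5][5] = 5

5


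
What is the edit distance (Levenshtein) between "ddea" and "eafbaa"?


Computing edit distance: "ddea" -> "eafbaa"
DP table:
           e    a    f    b    a    a
      0    1    2    3    4    5    6
  d   1    1    2    3    4    5    6
  d   2    2    2    3    4    5    6
  e   3    2    3    3    4    5    6
  a   4    3    2    3    4    4    5
Edit distance = dp[4][6] = 5

5


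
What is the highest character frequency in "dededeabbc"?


Input: dededeabbc
Character counts:
  'a': 1
  'b': 2
  'c': 1
  'd': 3
  'e': 3
Maximum frequency: 3

3


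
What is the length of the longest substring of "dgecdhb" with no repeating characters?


Input: "dgecdhb"
Sliding window (track last position of each char):
  Position 0 ('d'): window [0,0] length 1 -- new best
  Position 1 ('g'): window [0,1] length 2 -- new best
  Position 2 ('e'): window [0,2] length 3 -- new best
  Position 3 ('c'): window [0,3] length 4 -- new best
  Position 4 ('d'): repeat (last at 0), move window start to 1
  Position 4 ('d'): window [1,4] length 4
  Position 5 ('h'): window [1,5] length 5 -- new best
  Position 6 ('b'): window [1,6] length 6 -- new best
Longest substring with no repeats: "gecdhb" with length 6

6


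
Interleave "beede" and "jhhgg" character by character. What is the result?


Interleaving "beede" and "jhhgg":
  Position 0: 'b' from first, 'j' from second => "bj"
  Position 1: 'e' from first, 'h' from second => "eh"
  Position 2: 'e' from first, 'h' from second => "eh"
  Position 3: 'd' from first, 'g' from second => "dg"
  Position 4: 'e' from first, 'g' from second => "eg"
Result: bjehehdgeg

bjehehdgeg
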